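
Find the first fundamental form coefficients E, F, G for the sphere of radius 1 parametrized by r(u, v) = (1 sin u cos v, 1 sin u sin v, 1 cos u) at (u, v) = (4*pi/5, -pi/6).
E = 1;  F = 0;  G = 5/8 - sqrt(5)/8

Partials: r_u = (cos(u)*cos(v), sin(v)*cos(u), -sin(u)), r_v = (-sin(u)*sin(v), sin(u)*cos(v), 0). As functions of (u, v):
  E = r_u · r_u = 1,
  F = r_u · r_v = 0,
  G = r_v · r_v = sin(u)^2.
Evaluating at (u, v) = (4*pi/5, -pi/6): E = 1, F = 0, G = 5/8 - sqrt(5)/8.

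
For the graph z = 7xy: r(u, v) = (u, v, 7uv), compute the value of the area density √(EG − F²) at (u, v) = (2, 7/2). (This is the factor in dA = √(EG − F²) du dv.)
√(EG − F²)|_{(2, 7/2)} = sqrt(3189)/2

E = 49*v^2 + 1, F = 49*u*v, G = 49*u^2 + 1, so EG − F² = 49*u^2 + 49*v^2 + 1. Taking the positive square root: √(EG − F²) = sqrt(49*u^2 + 49*v^2 + 1). At (u, v) = (2, 7/2): sqrt(3189)/2.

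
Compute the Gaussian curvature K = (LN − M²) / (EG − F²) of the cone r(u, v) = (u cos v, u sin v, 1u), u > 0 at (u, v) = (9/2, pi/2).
K = 0

Coefficients of the first fundamental form: E = 2, F = 0, G = u^2.
Coefficients of the second fundamental form: L = 0, M = 0, N = sqrt(2)*u^2/(2*Abs(u)).
Assemble K = (LN − M²)/(EG − F²) = 0. At (u, v) = (9/2, pi/2): K = 0.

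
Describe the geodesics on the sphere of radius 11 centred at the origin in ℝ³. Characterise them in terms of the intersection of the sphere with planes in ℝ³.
Geodesics on the sphere of radius 11 are great circles — circles of radius 11 obtained as the intersection of the sphere with planes through the origin (the centre of the sphere).

A curve α(t) of nonzero constant speed on the sphere of radius 11 is a geodesic iff its acceleration α̈ is everywhere normal to the surface, i.e. parallel to the radial vector α(t). Then d/dt(α × α̇) = α̇ × α̇ + α × α̈ = 0, so α × α̇ is a constant vector n ≠ 0 and α(t) · n = 0 for all t: α lies in the plane through the origin with normal n. The intersection of that plane with the sphere is a circle of radius 11 (a great circle). Conversely, a great circle traversed at constant speed has centripetal acceleration pointing at the origin, hence normal to the sphere, so every great circle is a geodesic.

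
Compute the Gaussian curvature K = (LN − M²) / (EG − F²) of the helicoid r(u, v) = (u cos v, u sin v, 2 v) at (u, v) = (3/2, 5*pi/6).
K = -64/625

Coefficients of the first fundamental form: E = 1, F = 0, G = u^2 + 4.
Coefficients of the second fundamental form: L = 0, M = -2/sqrt(u^2 + 4), N = 0.
Assemble K = (LN − M²)/(EG − F²) = -4/(u^2 + 4)^2. At (u, v) = (3/2, 5*pi/6): K = -64/625.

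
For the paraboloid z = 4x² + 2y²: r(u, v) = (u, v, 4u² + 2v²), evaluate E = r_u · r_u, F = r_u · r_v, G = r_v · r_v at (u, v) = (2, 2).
E = 257;  F = 128;  G = 65

Partials: r_u = (1, 0, 8*u), r_v = (0, 1, 4*v). As functions of (u, v):
  E = r_u · r_u = 64*u^2 + 1,
  F = r_u · r_v = 32*u*v,
  G = r_v · r_v = 16*v^2 + 1.
Evaluating at (u, v) = (2, 2): E = 257, F = 128, G = 65.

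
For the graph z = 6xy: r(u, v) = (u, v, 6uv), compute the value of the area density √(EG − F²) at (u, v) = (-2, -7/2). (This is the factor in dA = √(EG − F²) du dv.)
√(EG − F²)|_{(-2, -7/2)} = sqrt(586)

E = 36*v^2 + 1, F = 36*u*v, G = 36*u^2 + 1, so EG − F² = 36*u^2 + 36*v^2 + 1. Taking the positive square root: √(EG − F²) = sqrt(36*u^2 + 36*v^2 + 1). At (u, v) = (-2, -7/2): sqrt(586).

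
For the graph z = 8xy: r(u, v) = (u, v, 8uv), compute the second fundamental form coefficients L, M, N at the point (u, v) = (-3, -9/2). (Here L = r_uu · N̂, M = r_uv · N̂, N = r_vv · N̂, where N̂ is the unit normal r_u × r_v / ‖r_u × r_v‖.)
L = 0;  M = 8*sqrt(1873)/1873;  N = 0

Compute the unit normal N̂(u, v) = (-8*v/sqrt(64*u^2 + 64*v^2 + 1), -8*u/sqrt(64*u^2 + 64*v^2 + 1), 1/sqrt(64*u^2 + 64*v^2 + 1)), and the second partials r_uu, r_uv, r_vv. Take dot products:
  L(u, v) = r_uu · N̂ = 0,
  M(u, v) = r_uv · N̂ = 8/sqrt(64*u^2 + 64*v^2 + 1),
  N(u, v) = r_vv · N̂ = 0.
Evaluating at (u, v) = (-3, -9/2):
  L = 0, M = 8*sqrt(1873)/1873, N = 0.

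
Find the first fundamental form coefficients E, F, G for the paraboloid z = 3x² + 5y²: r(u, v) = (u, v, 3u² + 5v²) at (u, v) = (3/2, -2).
E = 82;  F = -180;  G = 401

Partials: r_u = (1, 0, 6*u), r_v = (0, 1, 10*v). As functions of (u, v):
  E = r_u · r_u = 36*u^2 + 1,
  F = r_u · r_v = 60*u*v,
  G = r_v · r_v = 100*v^2 + 1.
Evaluating at (u, v) = (3/2, -2): E = 82, F = -180, G = 401.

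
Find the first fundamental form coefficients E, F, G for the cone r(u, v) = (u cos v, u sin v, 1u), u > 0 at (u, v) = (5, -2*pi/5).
E = 2;  F = 0;  G = 25

Partials: r_u = (cos(v), sin(v), 1), r_v = (-u*sin(v), u*cos(v), 0). As functions of (u, v):
  E = r_u · r_u = 2,
  F = r_u · r_v = 0,
  G = r_v · r_v = u^2.
Evaluating at (u, v) = (5, -2*pi/5): E = 2, F = 0, G = 25.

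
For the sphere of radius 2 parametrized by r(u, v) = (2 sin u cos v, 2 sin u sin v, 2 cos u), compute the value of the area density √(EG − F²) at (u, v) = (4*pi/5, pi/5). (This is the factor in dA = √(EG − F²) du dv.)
√(EG − F²)|_{(4*pi/5, pi/5)} = sqrt(10 - 2*sqrt(5))

E = 4, F = 0, G = 4*sin(u)^2, so EG − F² = 16*sin(u)^2. Taking the positive square root: √(EG − F²) = 4*Abs(sin(u)). At (u, v) = (4*pi/5, pi/5): sqrt(10 - 2*sqrt(5)).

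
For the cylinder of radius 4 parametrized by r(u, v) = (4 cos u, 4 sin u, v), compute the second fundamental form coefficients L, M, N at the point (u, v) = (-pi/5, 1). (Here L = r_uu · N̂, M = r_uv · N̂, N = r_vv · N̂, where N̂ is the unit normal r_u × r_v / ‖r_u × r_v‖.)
L = -4;  M = 0;  N = 0

Compute the unit normal N̂(u, v) = (cos(u), sin(u), 0), and the second partials r_uu, r_uv, r_vv. Take dot products:
  L(u, v) = r_uu · N̂ = -4,
  M(u, v) = r_uv · N̂ = 0,
  N(u, v) = r_vv · N̂ = 0.
Evaluating at (u, v) = (-pi/5, 1):
  L = -4, M = 0, N = 0.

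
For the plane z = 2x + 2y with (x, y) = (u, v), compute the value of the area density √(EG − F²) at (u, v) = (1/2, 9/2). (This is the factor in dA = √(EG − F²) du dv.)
√(EG − F²)|_{(1/2, 9/2)} = 3

E = 5, F = 4, G = 5, so EG − F² = 9. Taking the positive square root: √(EG − F²) = 3. At (u, v) = (1/2, 9/2): 3.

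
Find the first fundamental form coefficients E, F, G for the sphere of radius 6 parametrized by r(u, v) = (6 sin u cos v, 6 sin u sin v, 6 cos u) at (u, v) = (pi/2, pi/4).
E = 36;  F = 0;  G = 36

Partials: r_u = (6*cos(u)*cos(v), 6*sin(v)*cos(u), -6*sin(u)), r_v = (-6*sin(u)*sin(v), 6*sin(u)*cos(v), 0). As functions of (u, v):
  E = r_u · r_u = 36,
  F = r_u · r_v = 0,
  G = r_v · r_v = 36*sin(u)^2.
Evaluating at (u, v) = (pi/2, pi/4): E = 36, F = 0, G = 36.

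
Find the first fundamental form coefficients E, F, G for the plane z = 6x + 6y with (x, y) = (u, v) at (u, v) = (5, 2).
E = 37;  F = 36;  G = 37

Partials: r_u = (1, 0, 6), r_v = (0, 1, 6). As functions of (u, v):
  E = r_u · r_u = 37,
  F = r_u · r_v = 36,
  G = r_v · r_v = 37.
Evaluating at (u, v) = (5, 2): E = 37, F = 36, G = 37.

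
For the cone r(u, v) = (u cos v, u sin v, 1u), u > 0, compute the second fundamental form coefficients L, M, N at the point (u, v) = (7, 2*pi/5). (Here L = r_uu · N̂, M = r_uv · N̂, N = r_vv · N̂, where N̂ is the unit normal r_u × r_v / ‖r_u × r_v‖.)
L = 0;  M = 0;  N = 7*sqrt(2)/2

Compute the unit normal N̂(u, v) = (-sqrt(2)*u*cos(v)/(2*Abs(u)), -sqrt(2)*u*sin(v)/(2*Abs(u)), sqrt(2)*u/(2*Abs(u))), and the second partials r_uu, r_uv, r_vv. Take dot products:
  L(u, v) = r_uu · N̂ = 0,
  M(u, v) = r_uv · N̂ = 0,
  N(u, v) = r_vv · N̂ = sqrt(2)*u^2/(2*Abs(u)).
Evaluating at (u, v) = (7, 2*pi/5):
  L = 0, M = 0, N = 7*sqrt(2)/2.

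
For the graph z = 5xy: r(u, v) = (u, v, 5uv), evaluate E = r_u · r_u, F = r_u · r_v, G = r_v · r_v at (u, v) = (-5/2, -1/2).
E = 29/4;  F = 125/4;  G = 629/4

Partials: r_u = (1, 0, 5*v), r_v = (0, 1, 5*u). As functions of (u, v):
  E = r_u · r_u = 25*v^2 + 1,
  F = r_u · r_v = 25*u*v,
  G = r_v · r_v = 25*u^2 + 1.
Evaluating at (u, v) = (-5/2, -1/2): E = 29/4, F = 125/4, G = 629/4.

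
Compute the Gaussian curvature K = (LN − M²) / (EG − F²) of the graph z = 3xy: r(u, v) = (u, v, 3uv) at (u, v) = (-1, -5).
K = -9/55225

Coefficients of the first fundamental form: E = 9*v^2 + 1, F = 9*u*v, G = 9*u^2 + 1.
Coefficients of the second fundamental form: L = 0, M = 3/sqrt(9*u^2 + 9*v^2 + 1), N = 0.
Assemble K = (LN − M²)/(EG − F²) = -9/(81*u^4 + 162*u^2*v^2 + 18*u^2 + 81*v^4 + 18*v^2 + 1). At (u, v) = (-1, -5): K = -9/55225.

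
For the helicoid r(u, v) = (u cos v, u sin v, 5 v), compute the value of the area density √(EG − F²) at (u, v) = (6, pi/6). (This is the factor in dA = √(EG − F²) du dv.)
√(EG − F²)|_{(6, pi/6)} = sqrt(61)

E = 1, F = 0, G = u^2 + 25, so EG − F² = u^2 + 25. Taking the positive square root: √(EG − F²) = sqrt(u^2 + 25). At (u, v) = (6, pi/6): sqrt(61).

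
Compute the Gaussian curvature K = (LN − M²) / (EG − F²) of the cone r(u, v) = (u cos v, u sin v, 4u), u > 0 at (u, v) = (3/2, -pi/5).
K = 0

Coefficients of the first fundamental form: E = 17, F = 0, G = u^2.
Coefficients of the second fundamental form: L = 0, M = 0, N = 4*sqrt(17)*u^2/(17*Abs(u)).
Assemble K = (LN − M²)/(EG − F²) = 0. At (u, v) = (3/2, -pi/5): K = 0.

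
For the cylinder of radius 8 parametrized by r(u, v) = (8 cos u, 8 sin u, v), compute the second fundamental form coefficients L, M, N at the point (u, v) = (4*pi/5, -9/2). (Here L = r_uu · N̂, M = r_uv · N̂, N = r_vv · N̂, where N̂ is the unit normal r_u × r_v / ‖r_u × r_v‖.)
L = -8;  M = 0;  N = 0

Compute the unit normal N̂(u, v) = (cos(u), sin(u), 0), and the second partials r_uu, r_uv, r_vv. Take dot products:
  L(u, v) = r_uu · N̂ = -8,
  M(u, v) = r_uv · N̂ = 0,
  N(u, v) = r_vv · N̂ = 0.
Evaluating at (u, v) = (4*pi/5, -9/2):
  L = -8, M = 0, N = 0.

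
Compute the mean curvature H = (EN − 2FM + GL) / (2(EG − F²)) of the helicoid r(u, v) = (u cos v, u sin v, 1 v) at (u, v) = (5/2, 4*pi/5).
H = 0

With E = 1, F = 0, G = u^2 + 1, L = 0, M = -1/sqrt(u^2 + 1), N = 0, assemble
  H = (EN − 2FM + GL) / (2(EG − F²)) = 0.
At (u, v) = (5/2, 4*pi/5): H = 0.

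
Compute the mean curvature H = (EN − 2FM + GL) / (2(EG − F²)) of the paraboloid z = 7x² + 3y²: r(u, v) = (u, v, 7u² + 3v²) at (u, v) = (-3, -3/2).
H = 5869*sqrt(1846)/3407716

With E = 196*u^2 + 1, F = 84*u*v, G = 36*v^2 + 1, L = 14/sqrt(196*u^2 + 36*v^2 + 1), M = 0, N = 6/sqrt(196*u^2 + 36*v^2 + 1), assemble
  H = (EN − 2FM + GL) / (2(EG − F²)) = 2*(294*u^2 + 126*v^2 + 5)/(196*u^2 + 36*v^2 + 1)^(3/2).
At (u, v) = (-3, -3/2): H = 5869*sqrt(1846)/3407716.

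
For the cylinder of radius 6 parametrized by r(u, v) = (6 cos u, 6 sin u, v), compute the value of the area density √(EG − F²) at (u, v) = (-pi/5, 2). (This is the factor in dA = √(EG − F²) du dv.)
√(EG − F²)|_{(-pi/5, 2)} = 6

E = 36, F = 0, G = 1, so EG − F² = 36. Taking the positive square root: √(EG − F²) = 6. At (u, v) = (-pi/5, 2): 6.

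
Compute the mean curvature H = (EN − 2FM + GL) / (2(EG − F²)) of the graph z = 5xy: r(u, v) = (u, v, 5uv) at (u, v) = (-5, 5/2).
H = 12500*sqrt(3129)/9790641

With E = 25*v^2 + 1, F = 25*u*v, G = 25*u^2 + 1, L = 0, M = 5/sqrt(25*u^2 + 25*v^2 + 1), N = 0, assemble
  H = (EN − 2FM + GL) / (2(EG − F²)) = -125*u*v/(25*u^2 + 25*v^2 + 1)^(3/2).
At (u, v) = (-5, 5/2): H = 12500*sqrt(3129)/9790641.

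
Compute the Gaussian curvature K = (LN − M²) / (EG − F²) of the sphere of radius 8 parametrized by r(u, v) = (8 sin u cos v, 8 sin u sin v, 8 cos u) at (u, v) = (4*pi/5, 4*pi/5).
K = 1/64

Coefficients of the first fundamental form: E = 64, F = 0, G = 64*sin(u)^2.
Coefficients of the second fundamental form: L = -8*sin(u)/Abs(sin(u)), M = 0, N = -8*sin(u)^3/Abs(sin(u)).
Assemble K = (LN − M²)/(EG − F²) = 1/64. At (u, v) = (4*pi/5, 4*pi/5): K = 1/64.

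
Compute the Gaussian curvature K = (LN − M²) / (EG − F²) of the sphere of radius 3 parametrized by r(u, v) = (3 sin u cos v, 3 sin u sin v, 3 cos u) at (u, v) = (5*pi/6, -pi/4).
K = 1/9

Coefficients of the first fundamental form: E = 9, F = 0, G = 9*sin(u)^2.
Coefficients of the second fundamental form: L = -3*sin(u)/Abs(sin(u)), M = 0, N = -3*sin(u)^3/Abs(sin(u)).
Assemble K = (LN − M²)/(EG − F²) = 1/9. At (u, v) = (5*pi/6, -pi/4): K = 1/9.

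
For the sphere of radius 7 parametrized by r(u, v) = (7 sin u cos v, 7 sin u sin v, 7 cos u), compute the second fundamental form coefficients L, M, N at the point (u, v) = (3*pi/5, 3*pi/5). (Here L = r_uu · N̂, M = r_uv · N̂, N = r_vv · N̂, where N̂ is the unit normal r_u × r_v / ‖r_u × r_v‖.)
L = -7;  M = 0;  N = -35/8 - 7*sqrt(5)/8

Compute the unit normal N̂(u, v) = (sin(u)^2*cos(v)/Abs(sin(u)), sin(u)^2*sin(v)/Abs(sin(u)), sin(2*u)/(2*Abs(sin(u)))), and the second partials r_uu, r_uv, r_vv. Take dot products:
  L(u, v) = r_uu · N̂ = -7*sin(u)/Abs(sin(u)),
  M(u, v) = r_uv · N̂ = 0,
  N(u, v) = r_vv · N̂ = -7*sin(u)^3/Abs(sin(u)).
Evaluating at (u, v) = (3*pi/5, 3*pi/5):
  L = -7, M = 0, N = -35/8 - 7*sqrt(5)/8.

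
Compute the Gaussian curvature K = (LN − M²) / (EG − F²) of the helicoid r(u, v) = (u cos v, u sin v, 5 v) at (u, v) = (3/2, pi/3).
K = -400/11881

Coefficients of the first fundamental form: E = 1, F = 0, G = u^2 + 25.
Coefficients of the second fundamental form: L = 0, M = -5/sqrt(u^2 + 25), N = 0.
Assemble K = (LN − M²)/(EG − F²) = -25/(u^2 + 25)^2. At (u, v) = (3/2, pi/3): K = -400/11881.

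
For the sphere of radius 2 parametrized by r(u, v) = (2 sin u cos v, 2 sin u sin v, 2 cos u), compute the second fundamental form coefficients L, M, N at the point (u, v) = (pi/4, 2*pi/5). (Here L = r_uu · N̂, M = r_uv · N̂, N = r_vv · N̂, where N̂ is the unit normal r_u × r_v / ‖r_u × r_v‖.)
L = -2;  M = 0;  N = -1

Compute the unit normal N̂(u, v) = (sin(u)^2*cos(v)/Abs(sin(u)), sin(u)^2*sin(v)/Abs(sin(u)), sin(2*u)/(2*Abs(sin(u)))), and the second partials r_uu, r_uv, r_vv. Take dot products:
  L(u, v) = r_uu · N̂ = -2*sin(u)/Abs(sin(u)),
  M(u, v) = r_uv · N̂ = 0,
  N(u, v) = r_vv · N̂ = -2*sin(u)^3/Abs(sin(u)).
Evaluating at (u, v) = (pi/4, 2*pi/5):
  L = -2, M = 0, N = -1.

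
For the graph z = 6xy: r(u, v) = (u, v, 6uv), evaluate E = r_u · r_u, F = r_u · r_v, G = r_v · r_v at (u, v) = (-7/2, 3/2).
E = 82;  F = -189;  G = 442

Partials: r_u = (1, 0, 6*v), r_v = (0, 1, 6*u). As functions of (u, v):
  E = r_u · r_u = 36*v^2 + 1,
  F = r_u · r_v = 36*u*v,
  G = r_v · r_v = 36*u^2 + 1.
Evaluating at (u, v) = (-7/2, 3/2): E = 82, F = -189, G = 442.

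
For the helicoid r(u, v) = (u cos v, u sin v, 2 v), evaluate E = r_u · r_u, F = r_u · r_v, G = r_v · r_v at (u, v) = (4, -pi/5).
E = 1;  F = 0;  G = 20

Partials: r_u = (cos(v), sin(v), 0), r_v = (-u*sin(v), u*cos(v), 2). As functions of (u, v):
  E = r_u · r_u = 1,
  F = r_u · r_v = 0,
  G = r_v · r_v = u^2 + 4.
Evaluating at (u, v) = (4, -pi/5): E = 1, F = 0, G = 20.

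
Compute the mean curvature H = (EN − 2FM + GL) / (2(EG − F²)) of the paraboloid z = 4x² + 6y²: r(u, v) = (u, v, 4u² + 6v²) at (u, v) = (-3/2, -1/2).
H = 1018*sqrt(181)/32761

With E = 64*u^2 + 1, F = 96*u*v, G = 144*v^2 + 1, L = 8/sqrt(64*u^2 + 144*v^2 + 1), M = 0, N = 12/sqrt(64*u^2 + 144*v^2 + 1), assemble
  H = (EN − 2FM + GL) / (2(EG − F²)) = 2*(192*u^2 + 288*v^2 + 5)/(64*u^2 + 144*v^2 + 1)^(3/2).
At (u, v) = (-3/2, -1/2): H = 1018*sqrt(181)/32761.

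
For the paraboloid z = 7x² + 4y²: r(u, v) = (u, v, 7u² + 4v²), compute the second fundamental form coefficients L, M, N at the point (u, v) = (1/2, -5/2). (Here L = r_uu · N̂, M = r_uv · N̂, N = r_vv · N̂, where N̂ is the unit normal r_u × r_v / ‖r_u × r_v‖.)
L = 7*sqrt(2)/15;  M = 0;  N = 4*sqrt(2)/15

Compute the unit normal N̂(u, v) = (-14*u/sqrt(196*u^2 + 64*v^2 + 1), -8*v/sqrt(196*u^2 + 64*v^2 + 1), 1/sqrt(196*u^2 + 64*v^2 + 1)), and the second partials r_uu, r_uv, r_vv. Take dot products:
  L(u, v) = r_uu · N̂ = 14/sqrt(196*u^2 + 64*v^2 + 1),
  M(u, v) = r_uv · N̂ = 0,
  N(u, v) = r_vv · N̂ = 8/sqrt(196*u^2 + 64*v^2 + 1).
Evaluating at (u, v) = (1/2, -5/2):
  L = 7*sqrt(2)/15, M = 0, N = 4*sqrt(2)/15.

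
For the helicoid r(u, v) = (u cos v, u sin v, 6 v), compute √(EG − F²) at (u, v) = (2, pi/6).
√(EG − F²)|_{(2, pi/6)} = 2*sqrt(10)

E = 1, F = 0, G = u^2 + 36; EG − F² = u^2 + 36; √(EG − F²) = sqrt(u^2 + 36). At the given point: 2*sqrt(10).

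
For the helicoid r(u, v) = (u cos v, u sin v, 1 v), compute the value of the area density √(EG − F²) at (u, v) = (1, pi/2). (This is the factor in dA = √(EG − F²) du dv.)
√(EG − F²)|_{(1, pi/2)} = sqrt(2)

E = 1, F = 0, G = u^2 + 1, so EG − F² = u^2 + 1. Taking the positive square root: √(EG − F²) = sqrt(u^2 + 1). At (u, v) = (1, pi/2): sqrt(2).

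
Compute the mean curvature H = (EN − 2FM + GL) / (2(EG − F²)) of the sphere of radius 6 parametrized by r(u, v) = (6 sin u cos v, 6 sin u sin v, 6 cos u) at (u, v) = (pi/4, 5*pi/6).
H = -1/6

With E = 36, F = 0, G = 36*sin(u)^2, L = -6*sin(u)/Abs(sin(u)), M = 0, N = -6*sin(u)^3/Abs(sin(u)), assemble
  H = (EN − 2FM + GL) / (2(EG − F²)) = -sin(u)/(6*Abs(sin(u))).
At (u, v) = (pi/4, 5*pi/6): H = -1/6.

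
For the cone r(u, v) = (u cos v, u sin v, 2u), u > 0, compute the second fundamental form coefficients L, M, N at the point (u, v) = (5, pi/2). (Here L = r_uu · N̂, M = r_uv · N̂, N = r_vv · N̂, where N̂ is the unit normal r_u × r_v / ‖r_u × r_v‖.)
L = 0;  M = 0;  N = 2*sqrt(5)

Compute the unit normal N̂(u, v) = (-2*sqrt(5)*u*cos(v)/(5*Abs(u)), -2*sqrt(5)*u*sin(v)/(5*Abs(u)), sqrt(5)*u/(5*Abs(u))), and the second partials r_uu, r_uv, r_vv. Take dot products:
  L(u, v) = r_uu · N̂ = 0,
  M(u, v) = r_uv · N̂ = 0,
  N(u, v) = r_vv · N̂ = 2*sqrt(5)*u^2/(5*Abs(u)).
Evaluating at (u, v) = (5, pi/2):
  L = 0, M = 0, N = 2*sqrt(5).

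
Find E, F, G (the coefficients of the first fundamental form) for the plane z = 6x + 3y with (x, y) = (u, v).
E = 37;  F = 18;  G = 10

Compute partials: r_u = (1, 0, 6), r_v = (0, 1, 3). Then
  E = r_u · r_u = 37,
  F = r_u · r_v = 18,
  G = r_v · r_v = 10.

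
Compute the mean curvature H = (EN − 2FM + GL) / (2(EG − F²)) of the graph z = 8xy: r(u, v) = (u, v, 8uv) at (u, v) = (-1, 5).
H = 512*sqrt(185)/184815

With E = 64*v^2 + 1, F = 64*u*v, G = 64*u^2 + 1, L = 0, M = 8/sqrt(64*u^2 + 64*v^2 + 1), N = 0, assemble
  H = (EN − 2FM + GL) / (2(EG − F²)) = -512*u*v/(64*u^2 + 64*v^2 + 1)^(3/2).
At (u, v) = (-1, 5): H = 512*sqrt(185)/184815.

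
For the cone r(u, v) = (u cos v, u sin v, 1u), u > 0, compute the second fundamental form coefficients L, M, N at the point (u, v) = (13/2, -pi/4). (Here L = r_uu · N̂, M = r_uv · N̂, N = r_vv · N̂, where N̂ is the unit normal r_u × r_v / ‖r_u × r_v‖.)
L = 0;  M = 0;  N = 13*sqrt(2)/4

Compute the unit normal N̂(u, v) = (-sqrt(2)*u*cos(v)/(2*Abs(u)), -sqrt(2)*u*sin(v)/(2*Abs(u)), sqrt(2)*u/(2*Abs(u))), and the second partials r_uu, r_uv, r_vv. Take dot products:
  L(u, v) = r_uu · N̂ = 0,
  M(u, v) = r_uv · N̂ = 0,
  N(u, v) = r_vv · N̂ = sqrt(2)*u^2/(2*Abs(u)).
Evaluating at (u, v) = (13/2, -pi/4):
  L = 0, M = 0, N = 13*sqrt(2)/4.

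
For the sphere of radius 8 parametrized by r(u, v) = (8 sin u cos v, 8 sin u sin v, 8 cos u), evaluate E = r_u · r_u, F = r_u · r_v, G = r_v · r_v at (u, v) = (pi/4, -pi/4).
E = 64;  F = 0;  G = 32

Partials: r_u = (8*cos(u)*cos(v), 8*sin(v)*cos(u), -8*sin(u)), r_v = (-8*sin(u)*sin(v), 8*sin(u)*cos(v), 0). As functions of (u, v):
  E = r_u · r_u = 64,
  F = r_u · r_v = 0,
  G = r_v · r_v = 64*sin(u)^2.
Evaluating at (u, v) = (pi/4, -pi/4): E = 64, F = 0, G = 32.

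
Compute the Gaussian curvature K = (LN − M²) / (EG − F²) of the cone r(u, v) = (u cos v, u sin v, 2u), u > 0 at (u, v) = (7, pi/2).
K = 0

Coefficients of the first fundamental form: E = 5, F = 0, G = u^2.
Coefficients of the second fundamental form: L = 0, M = 0, N = 2*sqrt(5)*u^2/(5*Abs(u)).
Assemble K = (LN − M²)/(EG − F²) = 0. At (u, v) = (7, pi/2): K = 0.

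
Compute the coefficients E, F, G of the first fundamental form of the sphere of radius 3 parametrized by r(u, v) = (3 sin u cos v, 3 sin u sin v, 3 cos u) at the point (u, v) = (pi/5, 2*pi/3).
E = 9;  F = 0;  G = 45/8 - 9*sqrt(5)/8

Partials: r_u = (3*cos(u)*cos(v), 3*sin(v)*cos(u), -3*sin(u)), r_v = (-3*sin(u)*sin(v), 3*sin(u)*cos(v), 0). As functions of (u, v):
  E = r_u · r_u = 9,
  F = r_u · r_v = 0,
  G = r_v · r_v = 9*sin(u)^2.
Evaluating at (u, v) = (pi/5, 2*pi/3): E = 9, F = 0, G = 45/8 - 9*sqrt(5)/8.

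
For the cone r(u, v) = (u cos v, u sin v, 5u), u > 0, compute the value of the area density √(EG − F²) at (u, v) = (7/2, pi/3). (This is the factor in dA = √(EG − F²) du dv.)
√(EG − F²)|_{(7/2, pi/3)} = 7*sqrt(26)/2

E = 26, F = 0, G = u^2, so EG − F² = 26*u^2. Taking the positive square root: √(EG − F²) = sqrt(26)*Abs(u). At (u, v) = (7/2, pi/3): 7*sqrt(26)/2.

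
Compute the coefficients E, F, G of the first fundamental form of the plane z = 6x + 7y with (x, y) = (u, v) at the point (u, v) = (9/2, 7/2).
E = 37;  F = 42;  G = 50

Partials: r_u = (1, 0, 6), r_v = (0, 1, 7). As functions of (u, v):
  E = r_u · r_u = 37,
  F = r_u · r_v = 42,
  G = r_v · r_v = 50.
Evaluating at (u, v) = (9/2, 7/2): E = 37, F = 42, G = 50.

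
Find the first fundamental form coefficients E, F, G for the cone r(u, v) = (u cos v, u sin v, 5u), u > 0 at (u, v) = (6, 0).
E = 26;  F = 0;  G = 36

Partials: r_u = (cos(v), sin(v), 5), r_v = (-u*sin(v), u*cos(v), 0). As functions of (u, v):
  E = r_u · r_u = 26,
  F = r_u · r_v = 0,
  G = r_v · r_v = u^2.
Evaluating at (u, v) = (6, 0): E = 26, F = 0, G = 36.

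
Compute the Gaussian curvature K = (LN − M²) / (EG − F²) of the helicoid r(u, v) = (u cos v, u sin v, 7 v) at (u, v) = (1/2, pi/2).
K = -784/38809

Coefficients of the first fundamental form: E = 1, F = 0, G = u^2 + 49.
Coefficients of the second fundamental form: L = 0, M = -7/sqrt(u^2 + 49), N = 0.
Assemble K = (LN − M²)/(EG − F²) = -49/(u^2 + 49)^2. At (u, v) = (1/2, pi/2): K = -784/38809.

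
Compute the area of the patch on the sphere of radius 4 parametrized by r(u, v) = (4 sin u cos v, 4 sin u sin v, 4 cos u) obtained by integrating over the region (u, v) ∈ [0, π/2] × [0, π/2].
Area = 8*pi

Area = ∫∫ √(EG − F²) du dv with √(EG − F²) = 16*Abs(sin(u)). Integrating over [0, π/2] × [0, π/2] gives 8*pi.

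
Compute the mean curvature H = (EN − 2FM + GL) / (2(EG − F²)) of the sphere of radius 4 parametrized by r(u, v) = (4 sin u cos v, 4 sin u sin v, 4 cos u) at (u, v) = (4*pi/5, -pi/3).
H = -1/4

With E = 16, F = 0, G = 16*sin(u)^2, L = -4*sin(u)/Abs(sin(u)), M = 0, N = -4*sin(u)^3/Abs(sin(u)), assemble
  H = (EN − 2FM + GL) / (2(EG − F²)) = -sin(u)/(4*Abs(sin(u))).
At (u, v) = (4*pi/5, -pi/3): H = -1/4.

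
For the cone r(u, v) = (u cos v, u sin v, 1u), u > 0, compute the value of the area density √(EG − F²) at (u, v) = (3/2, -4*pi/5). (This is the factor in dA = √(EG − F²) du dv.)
√(EG − F²)|_{(3/2, -4*pi/5)} = 3*sqrt(2)/2

E = 2, F = 0, G = u^2, so EG − F² = 2*u^2. Taking the positive square root: √(EG − F²) = sqrt(2)*Abs(u). At (u, v) = (3/2, -4*pi/5): 3*sqrt(2)/2.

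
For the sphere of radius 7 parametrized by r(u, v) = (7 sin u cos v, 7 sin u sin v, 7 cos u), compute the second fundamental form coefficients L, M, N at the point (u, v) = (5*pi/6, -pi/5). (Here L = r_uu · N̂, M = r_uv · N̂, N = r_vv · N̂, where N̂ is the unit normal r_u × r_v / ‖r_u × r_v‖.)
L = -7;  M = 0;  N = -7/4

Compute the unit normal N̂(u, v) = (sin(u)^2*cos(v)/Abs(sin(u)), sin(u)^2*sin(v)/Abs(sin(u)), sin(2*u)/(2*Abs(sin(u)))), and the second partials r_uu, r_uv, r_vv. Take dot products:
  L(u, v) = r_uu · N̂ = -7*sin(u)/Abs(sin(u)),
  M(u, v) = r_uv · N̂ = 0,
  N(u, v) = r_vv · N̂ = -7*sin(u)^3/Abs(sin(u)).
Evaluating at (u, v) = (5*pi/6, -pi/5):
  L = -7, M = 0, N = -7/4.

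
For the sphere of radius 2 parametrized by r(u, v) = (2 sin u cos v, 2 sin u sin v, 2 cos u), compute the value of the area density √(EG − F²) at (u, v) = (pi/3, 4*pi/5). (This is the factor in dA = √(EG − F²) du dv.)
√(EG − F²)|_{(pi/3, 4*pi/5)} = 2*sqrt(3)

E = 4, F = 0, G = 4*sin(u)^2, so EG − F² = 16*sin(u)^2. Taking the positive square root: √(EG − F²) = 4*Abs(sin(u)). At (u, v) = (pi/3, 4*pi/5): 2*sqrt(3).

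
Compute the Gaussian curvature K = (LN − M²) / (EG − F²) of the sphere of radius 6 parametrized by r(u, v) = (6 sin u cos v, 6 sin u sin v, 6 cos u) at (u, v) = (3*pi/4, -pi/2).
K = 1/36

Coefficients of the first fundamental form: E = 36, F = 0, G = 36*sin(u)^2.
Coefficients of the second fundamental form: L = -6*sin(u)/Abs(sin(u)), M = 0, N = -6*sin(u)^3/Abs(sin(u)).
Assemble K = (LN − M²)/(EG − F²) = 1/36. At (u, v) = (3*pi/4, -pi/2): K = 1/36.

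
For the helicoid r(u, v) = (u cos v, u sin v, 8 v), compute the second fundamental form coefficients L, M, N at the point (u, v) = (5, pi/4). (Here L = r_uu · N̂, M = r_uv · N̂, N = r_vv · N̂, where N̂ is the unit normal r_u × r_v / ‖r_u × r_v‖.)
L = 0;  M = -8*sqrt(89)/89;  N = 0

Compute the unit normal N̂(u, v) = (8*sin(v)/sqrt(u^2 + 64), -8*cos(v)/sqrt(u^2 + 64), u/sqrt(u^2 + 64)), and the second partials r_uu, r_uv, r_vv. Take dot products:
  L(u, v) = r_uu · N̂ = 0,
  M(u, v) = r_uv · N̂ = -8/sqrt(u^2 + 64),
  N(u, v) = r_vv · N̂ = 0.
Evaluating at (u, v) = (5, pi/4):
  L = 0, M = -8*sqrt(89)/89, N = 0.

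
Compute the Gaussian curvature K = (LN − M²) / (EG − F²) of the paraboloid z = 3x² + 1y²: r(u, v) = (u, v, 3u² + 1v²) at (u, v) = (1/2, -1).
K = 3/49

Coefficients of the first fundamental form: E = 36*u^2 + 1, F = 12*u*v, G = 4*v^2 + 1.
Coefficients of the second fundamental form: L = 6/sqrt(36*u^2 + 4*v^2 + 1), M = 0, N = 2/sqrt(36*u^2 + 4*v^2 + 1).
Assemble K = (LN − M²)/(EG − F²) = 12/(1296*u^4 + 288*u^2*v^2 + 72*u^2 + 16*v^4 + 8*v^2 + 1). At (u, v) = (1/2, -1): K = 3/49.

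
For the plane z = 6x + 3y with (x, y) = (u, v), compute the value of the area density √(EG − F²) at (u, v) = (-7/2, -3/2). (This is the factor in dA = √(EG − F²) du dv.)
√(EG − F²)|_{(-7/2, -3/2)} = sqrt(46)

E = 37, F = 18, G = 10, so EG − F² = 46. Taking the positive square root: √(EG − F²) = sqrt(46). At (u, v) = (-7/2, -3/2): sqrt(46).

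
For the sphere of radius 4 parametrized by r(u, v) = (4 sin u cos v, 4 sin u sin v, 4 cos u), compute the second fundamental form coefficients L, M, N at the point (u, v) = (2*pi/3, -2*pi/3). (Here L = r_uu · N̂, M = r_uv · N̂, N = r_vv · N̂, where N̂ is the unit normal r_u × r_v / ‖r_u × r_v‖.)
L = -4;  M = 0;  N = -3

Compute the unit normal N̂(u, v) = (sin(u)^2*cos(v)/Abs(sin(u)), sin(u)^2*sin(v)/Abs(sin(u)), sin(2*u)/(2*Abs(sin(u)))), and the second partials r_uu, r_uv, r_vv. Take dot products:
  L(u, v) = r_uu · N̂ = -4*sin(u)/Abs(sin(u)),
  M(u, v) = r_uv · N̂ = 0,
  N(u, v) = r_vv · N̂ = -4*sin(u)^3/Abs(sin(u)).
Evaluating at (u, v) = (2*pi/3, -2*pi/3):
  L = -4, M = 0, N = -3.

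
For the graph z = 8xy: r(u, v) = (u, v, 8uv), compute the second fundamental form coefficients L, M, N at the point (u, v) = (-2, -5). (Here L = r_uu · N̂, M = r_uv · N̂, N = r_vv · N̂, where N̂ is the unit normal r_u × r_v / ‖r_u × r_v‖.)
L = 0;  M = 8*sqrt(1857)/1857;  N = 0

Compute the unit normal N̂(u, v) = (-8*v/sqrt(64*u^2 + 64*v^2 + 1), -8*u/sqrt(64*u^2 + 64*v^2 + 1), 1/sqrt(64*u^2 + 64*v^2 + 1)), and the second partials r_uu, r_uv, r_vv. Take dot products:
  L(u, v) = r_uu · N̂ = 0,
  M(u, v) = r_uv · N̂ = 8/sqrt(64*u^2 + 64*v^2 + 1),
  N(u, v) = r_vv · N̂ = 0.
Evaluating at (u, v) = (-2, -5):
  L = 0, M = 8*sqrt(1857)/1857, N = 0.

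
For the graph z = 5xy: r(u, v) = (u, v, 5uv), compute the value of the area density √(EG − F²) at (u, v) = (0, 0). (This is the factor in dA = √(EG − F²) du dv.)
√(EG − F²)|_{(0, 0)} = 1

E = 25*v^2 + 1, F = 25*u*v, G = 25*u^2 + 1, so EG − F² = 25*u^2 + 25*v^2 + 1. Taking the positive square root: √(EG − F²) = sqrt(25*u^2 + 25*v^2 + 1). At (u, v) = (0, 0): 1.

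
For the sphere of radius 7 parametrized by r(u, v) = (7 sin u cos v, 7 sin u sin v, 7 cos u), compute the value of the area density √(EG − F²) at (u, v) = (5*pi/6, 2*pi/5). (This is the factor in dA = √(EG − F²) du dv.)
√(EG − F²)|_{(5*pi/6, 2*pi/5)} = 49/2

E = 49, F = 0, G = 49*sin(u)^2, so EG − F² = 2401*sin(u)^2. Taking the positive square root: √(EG − F²) = 49*Abs(sin(u)). At (u, v) = (5*pi/6, 2*pi/5): 49/2.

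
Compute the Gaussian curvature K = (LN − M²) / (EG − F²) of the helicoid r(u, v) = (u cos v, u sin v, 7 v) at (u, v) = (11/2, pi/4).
K = -784/100489

Coefficients of the first fundamental form: E = 1, F = 0, G = u^2 + 49.
Coefficients of the second fundamental form: L = 0, M = -7/sqrt(u^2 + 49), N = 0.
Assemble K = (LN − M²)/(EG − F²) = -49/(u^2 + 49)^2. At (u, v) = (11/2, pi/4): K = -784/100489.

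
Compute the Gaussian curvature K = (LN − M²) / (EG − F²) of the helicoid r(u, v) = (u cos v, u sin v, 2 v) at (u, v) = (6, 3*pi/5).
K = -1/400

Coefficients of the first fundamental form: E = 1, F = 0, G = u^2 + 4.
Coefficients of the second fundamental form: L = 0, M = -2/sqrt(u^2 + 4), N = 0.
Assemble K = (LN − M²)/(EG − F²) = -4/(u^2 + 4)^2. At (u, v) = (6, 3*pi/5): K = -1/400.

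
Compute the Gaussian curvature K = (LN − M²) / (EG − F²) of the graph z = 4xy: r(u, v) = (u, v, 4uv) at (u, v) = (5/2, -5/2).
K = -16/40401

Coefficients of the first fundamental form: E = 16*v^2 + 1, F = 16*u*v, G = 16*u^2 + 1.
Coefficients of the second fundamental form: L = 0, M = 4/sqrt(16*u^2 + 16*v^2 + 1), N = 0.
Assemble K = (LN − M²)/(EG − F²) = -16/(256*u^4 + 512*u^2*v^2 + 32*u^2 + 256*v^4 + 32*v^2 + 1). At (u, v) = (5/2, -5/2): K = -16/40401.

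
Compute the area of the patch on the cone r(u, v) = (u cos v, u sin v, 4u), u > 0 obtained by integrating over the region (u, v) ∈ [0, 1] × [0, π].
Area = sqrt(17)*pi/2

Area = ∫∫ √(EG − F²) du dv with √(EG − F²) = sqrt(17)*Abs(u). Integrating over [0, 1] × [0, π] gives sqrt(17)*pi/2.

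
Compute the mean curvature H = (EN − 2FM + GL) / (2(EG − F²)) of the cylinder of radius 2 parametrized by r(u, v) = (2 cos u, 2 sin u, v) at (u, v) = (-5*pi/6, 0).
H = -1/4

With E = 4, F = 0, G = 1, L = -2, M = 0, N = 0, assemble
  H = (EN − 2FM + GL) / (2(EG − F²)) = -1/4.
At (u, v) = (-5*pi/6, 0): H = -1/4.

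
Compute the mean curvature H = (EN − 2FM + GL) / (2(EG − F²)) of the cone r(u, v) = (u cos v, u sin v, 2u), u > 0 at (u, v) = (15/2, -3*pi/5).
H = 2*sqrt(5)/75

With E = 5, F = 0, G = u^2, L = 0, M = 0, N = 2*sqrt(5)*u^2/(5*Abs(u)), assemble
  H = (EN − 2FM + GL) / (2(EG − F²)) = sqrt(5)/(5*Abs(u)).
At (u, v) = (15/2, -3*pi/5): H = 2*sqrt(5)/75.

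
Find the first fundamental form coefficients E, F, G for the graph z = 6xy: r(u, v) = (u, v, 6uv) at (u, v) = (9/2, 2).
E = 145;  F = 324;  G = 730

Partials: r_u = (1, 0, 6*v), r_v = (0, 1, 6*u). As functions of (u, v):
  E = r_u · r_u = 36*v^2 + 1,
  F = r_u · r_v = 36*u*v,
  G = r_v · r_v = 36*u^2 + 1.
Evaluating at (u, v) = (9/2, 2): E = 145, F = 324, G = 730.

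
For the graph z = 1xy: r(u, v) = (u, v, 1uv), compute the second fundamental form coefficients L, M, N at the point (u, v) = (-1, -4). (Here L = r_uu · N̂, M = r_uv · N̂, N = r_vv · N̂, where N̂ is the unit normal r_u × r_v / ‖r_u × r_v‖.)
L = 0;  M = sqrt(2)/6;  N = 0

Compute the unit normal N̂(u, v) = (-v/sqrt(u^2 + v^2 + 1), -u/sqrt(u^2 + v^2 + 1), 1/sqrt(u^2 + v^2 + 1)), and the second partials r_uu, r_uv, r_vv. Take dot products:
  L(u, v) = r_uu · N̂ = 0,
  M(u, v) = r_uv · N̂ = 1/sqrt(u^2 + v^2 + 1),
  N(u, v) = r_vv · N̂ = 0.
Evaluating at (u, v) = (-1, -4):
  L = 0, M = sqrt(2)/6, N = 0.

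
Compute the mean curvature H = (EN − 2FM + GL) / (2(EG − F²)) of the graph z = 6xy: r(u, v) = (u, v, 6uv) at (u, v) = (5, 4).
H = -4320*sqrt(1477)/2181529

With E = 36*v^2 + 1, F = 36*u*v, G = 36*u^2 + 1, L = 0, M = 6/sqrt(36*u^2 + 36*v^2 + 1), N = 0, assemble
  H = (EN − 2FM + GL) / (2(EG − F²)) = -216*u*v/(36*u^2 + 36*v^2 + 1)^(3/2).
At (u, v) = (5, 4): H = -4320*sqrt(1477)/2181529.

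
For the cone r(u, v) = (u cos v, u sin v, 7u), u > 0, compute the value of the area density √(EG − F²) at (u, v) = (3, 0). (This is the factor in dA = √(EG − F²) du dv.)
√(EG − F²)|_{(3, 0)} = 15*sqrt(2)

E = 50, F = 0, G = u^2, so EG − F² = 50*u^2. Taking the positive square root: √(EG − F²) = 5*sqrt(2)*Abs(u). At (u, v) = (3, 0): 15*sqrt(2).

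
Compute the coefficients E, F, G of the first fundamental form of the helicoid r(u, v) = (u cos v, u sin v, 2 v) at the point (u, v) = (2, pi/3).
E = 1;  F = 0;  G = 8

Partials: r_u = (cos(v), sin(v), 0), r_v = (-u*sin(v), u*cos(v), 2). As functions of (u, v):
  E = r_u · r_u = 1,
  F = r_u · r_v = 0,
  G = r_v · r_v = u^2 + 4.
Evaluating at (u, v) = (2, pi/3): E = 1, F = 0, G = 8.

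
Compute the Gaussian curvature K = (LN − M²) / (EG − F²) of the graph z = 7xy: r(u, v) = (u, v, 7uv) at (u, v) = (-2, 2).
K = -49/154449

Coefficients of the first fundamental form: E = 49*v^2 + 1, F = 49*u*v, G = 49*u^2 + 1.
Coefficients of the second fundamental form: L = 0, M = 7/sqrt(49*u^2 + 49*v^2 + 1), N = 0.
Assemble K = (LN − M²)/(EG − F²) = -49/(2401*u^4 + 4802*u^2*v^2 + 98*u^2 + 2401*v^4 + 98*v^2 + 1). At (u, v) = (-2, 2): K = -49/154449.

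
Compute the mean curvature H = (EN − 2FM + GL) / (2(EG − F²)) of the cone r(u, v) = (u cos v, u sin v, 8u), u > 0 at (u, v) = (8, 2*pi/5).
H = sqrt(65)/130

With E = 65, F = 0, G = u^2, L = 0, M = 0, N = 8*sqrt(65)*u^2/(65*Abs(u)), assemble
  H = (EN − 2FM + GL) / (2(EG − F²)) = 4*sqrt(65)/(65*Abs(u)).
At (u, v) = (8, 2*pi/5): H = sqrt(65)/130.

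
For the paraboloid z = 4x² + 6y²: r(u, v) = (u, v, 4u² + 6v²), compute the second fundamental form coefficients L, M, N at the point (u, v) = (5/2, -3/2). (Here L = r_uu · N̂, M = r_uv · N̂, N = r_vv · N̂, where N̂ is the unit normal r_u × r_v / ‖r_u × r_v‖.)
L = 8*sqrt(29)/145;  M = 0;  N = 12*sqrt(29)/145

Compute the unit normal N̂(u, v) = (-8*u/sqrt(64*u^2 + 144*v^2 + 1), -12*v/sqrt(64*u^2 + 144*v^2 + 1), 1/sqrt(64*u^2 + 144*v^2 + 1)), and the second partials r_uu, r_uv, r_vv. Take dot products:
  L(u, v) = r_uu · N̂ = 8/sqrt(64*u^2 + 144*v^2 + 1),
  M(u, v) = r_uv · N̂ = 0,
  N(u, v) = r_vv · N̂ = 12/sqrt(64*u^2 + 144*v^2 + 1).
Evaluating at (u, v) = (5/2, -3/2):
  L = 8*sqrt(29)/145, M = 0, N = 12*sqrt(29)/145.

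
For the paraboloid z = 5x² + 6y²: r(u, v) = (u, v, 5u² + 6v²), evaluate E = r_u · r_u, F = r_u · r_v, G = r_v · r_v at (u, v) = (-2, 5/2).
E = 401;  F = -600;  G = 901

Partials: r_u = (1, 0, 10*u), r_v = (0, 1, 12*v). As functions of (u, v):
  E = r_u · r_u = 100*u^2 + 1,
  F = r_u · r_v = 120*u*v,
  G = r_v · r_v = 144*v^2 + 1.
Evaluating at (u, v) = (-2, 5/2): E = 401, F = -600, G = 901.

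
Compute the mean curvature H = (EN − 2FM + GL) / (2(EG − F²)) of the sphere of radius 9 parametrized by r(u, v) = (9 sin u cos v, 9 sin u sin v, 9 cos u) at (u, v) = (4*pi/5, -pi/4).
H = -1/9

With E = 81, F = 0, G = 81*sin(u)^2, L = -9*sin(u)/Abs(sin(u)), M = 0, N = -9*sin(u)^3/Abs(sin(u)), assemble
  H = (EN − 2FM + GL) / (2(EG − F²)) = -sin(u)/(9*Abs(sin(u))).
At (u, v) = (4*pi/5, -pi/4): H = -1/9.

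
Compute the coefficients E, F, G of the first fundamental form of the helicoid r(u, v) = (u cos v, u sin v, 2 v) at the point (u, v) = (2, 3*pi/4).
E = 1;  F = 0;  G = 8

Partials: r_u = (cos(v), sin(v), 0), r_v = (-u*sin(v), u*cos(v), 2). As functions of (u, v):
  E = r_u · r_u = 1,
  F = r_u · r_v = 0,
  G = r_v · r_v = u^2 + 4.
Evaluating at (u, v) = (2, 3*pi/4): E = 1, F = 0, G = 8.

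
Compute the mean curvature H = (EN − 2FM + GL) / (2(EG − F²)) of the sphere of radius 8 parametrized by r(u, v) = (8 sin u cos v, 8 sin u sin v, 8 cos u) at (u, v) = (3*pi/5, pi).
H = -1/8

With E = 64, F = 0, G = 64*sin(u)^2, L = -8*sin(u)/Abs(sin(u)), M = 0, N = -8*sin(u)^3/Abs(sin(u)), assemble
  H = (EN − 2FM + GL) / (2(EG − F²)) = -sin(u)/(8*Abs(sin(u))).
At (u, v) = (3*pi/5, pi): H = -1/8.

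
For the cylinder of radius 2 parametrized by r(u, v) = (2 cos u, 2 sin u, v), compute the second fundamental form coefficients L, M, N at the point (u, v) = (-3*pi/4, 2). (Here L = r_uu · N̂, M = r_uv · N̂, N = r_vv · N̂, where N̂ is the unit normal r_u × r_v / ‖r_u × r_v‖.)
L = -2;  M = 0;  N = 0

Compute the unit normal N̂(u, v) = (cos(u), sin(u), 0), and the second partials r_uu, r_uv, r_vv. Take dot products:
  L(u, v) = r_uu · N̂ = -2,
  M(u, v) = r_uv · N̂ = 0,
  N(u, v) = r_vv · N̂ = 0.
Evaluating at (u, v) = (-3*pi/4, 2):
  L = -2, M = 0, N = 0.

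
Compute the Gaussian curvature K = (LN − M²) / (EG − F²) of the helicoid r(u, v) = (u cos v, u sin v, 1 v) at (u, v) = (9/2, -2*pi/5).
K = -16/7225

Coefficients of the first fundamental form: E = 1, F = 0, G = u^2 + 1.
Coefficients of the second fundamental form: L = 0, M = -1/sqrt(u^2 + 1), N = 0.
Assemble K = (LN − M²)/(EG − F²) = -1/(u^2 + 1)^2. At (u, v) = (9/2, -2*pi/5): K = -16/7225.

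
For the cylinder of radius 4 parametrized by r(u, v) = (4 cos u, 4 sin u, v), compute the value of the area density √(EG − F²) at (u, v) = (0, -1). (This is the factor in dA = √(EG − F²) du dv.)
√(EG − F²)|_{(0, -1)} = 4

E = 16, F = 0, G = 1, so EG − F² = 16. Taking the positive square root: √(EG − F²) = 4. At (u, v) = (0, -1): 4.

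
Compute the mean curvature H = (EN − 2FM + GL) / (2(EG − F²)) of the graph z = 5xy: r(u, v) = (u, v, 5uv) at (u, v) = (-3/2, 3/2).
H = 1125*sqrt(454)/103058

With E = 25*v^2 + 1, F = 25*u*v, G = 25*u^2 + 1, L = 0, M = 5/sqrt(25*u^2 + 25*v^2 + 1), N = 0, assemble
  H = (EN − 2FM + GL) / (2(EG − F²)) = -125*u*v/(25*u^2 + 25*v^2 + 1)^(3/2).
At (u, v) = (-3/2, 3/2): H = 1125*sqrt(454)/103058.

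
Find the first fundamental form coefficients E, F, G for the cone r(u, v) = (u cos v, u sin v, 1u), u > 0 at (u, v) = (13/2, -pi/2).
E = 2;  F = 0;  G = 169/4

Partials: r_u = (cos(v), sin(v), 1), r_v = (-u*sin(v), u*cos(v), 0). As functions of (u, v):
  E = r_u · r_u = 2,
  F = r_u · r_v = 0,
  G = r_v · r_v = u^2.
Evaluating at (u, v) = (13/2, -pi/2): E = 2, F = 0, G = 169/4.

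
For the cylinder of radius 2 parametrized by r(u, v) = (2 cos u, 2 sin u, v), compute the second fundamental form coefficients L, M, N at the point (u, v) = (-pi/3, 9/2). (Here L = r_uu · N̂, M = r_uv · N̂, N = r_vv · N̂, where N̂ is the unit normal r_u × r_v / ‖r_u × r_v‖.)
L = -2;  M = 0;  N = 0

Compute the unit normal N̂(u, v) = (cos(u), sin(u), 0), and the second partials r_uu, r_uv, r_vv. Take dot products:
  L(u, v) = r_uu · N̂ = -2,
  M(u, v) = r_uv · N̂ = 0,
  N(u, v) = r_vv · N̂ = 0.
Evaluating at (u, v) = (-pi/3, 9/2):
  L = -2, M = 0, N = 0.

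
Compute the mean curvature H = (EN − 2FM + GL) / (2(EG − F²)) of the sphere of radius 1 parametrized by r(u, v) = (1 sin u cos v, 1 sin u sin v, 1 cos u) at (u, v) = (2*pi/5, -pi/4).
H = -1

With E = 1, F = 0, G = sin(u)^2, L = -sin(u)/Abs(sin(u)), M = 0, N = -sin(u)^3/Abs(sin(u)), assemble
  H = (EN − 2FM + GL) / (2(EG − F²)) = -sin(u)/Abs(sin(u)).
At (u, v) = (2*pi/5, -pi/4): H = -1.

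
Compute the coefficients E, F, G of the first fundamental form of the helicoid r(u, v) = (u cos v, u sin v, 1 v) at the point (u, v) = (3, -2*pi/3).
E = 1;  F = 0;  G = 10

Partials: r_u = (cos(v), sin(v), 0), r_v = (-u*sin(v), u*cos(v), 1). As functions of (u, v):
  E = r_u · r_u = 1,
  F = r_u · r_v = 0,
  G = r_v · r_v = u^2 + 1.
Evaluating at (u, v) = (3, -2*pi/3): E = 1, F = 0, G = 10.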